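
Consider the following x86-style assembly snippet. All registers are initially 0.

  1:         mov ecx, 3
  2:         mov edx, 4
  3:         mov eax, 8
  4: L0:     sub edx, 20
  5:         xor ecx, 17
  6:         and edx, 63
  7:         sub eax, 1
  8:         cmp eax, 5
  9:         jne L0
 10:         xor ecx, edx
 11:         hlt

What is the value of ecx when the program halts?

after mov ecx, 3: ecx=3
after mov edx, 4: edx=4
after mov eax, 8: eax=8
after sub edx, 20: edx=4-20=-16
after xor ecx, 17: ecx=3^17=18
after and edx, 63: edx=(-16)&63=48
after sub eax, 1: eax=8-1=7
cmp eax, 5  (cmp 7,5)
jne L0: taken
after sub edx, 20: edx=48-20=28
after xor ecx, 17: ecx=18^17=3
after and edx, 63: edx=28&63=28
after sub eax, 1: eax=7-1=6
cmp eax, 5  (cmp 6,5)
jne L0: taken
after sub edx, 20: edx=28-20=8
after xor ecx, 17: ecx=3^17=18
after and edx, 63: edx=8&63=8
after sub eax, 1: eax=6-1=5
cmp eax, 5  (cmp 5,5)
jne L0: not taken
after xor ecx, edx: ecx=18^8=26
halt.

26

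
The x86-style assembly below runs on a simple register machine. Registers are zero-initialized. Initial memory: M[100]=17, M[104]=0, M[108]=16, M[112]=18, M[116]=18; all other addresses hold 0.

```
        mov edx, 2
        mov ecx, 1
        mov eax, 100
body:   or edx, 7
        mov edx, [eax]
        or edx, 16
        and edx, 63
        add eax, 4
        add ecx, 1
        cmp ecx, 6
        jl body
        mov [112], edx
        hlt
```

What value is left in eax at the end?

mov edx, 2 → edx=2
mov ecx, 1 → ecx=1
mov eax, 100 → eax=100
or edx, 7 → edx=2|7=7
mov edx, [eax] → edx=M[100]=17
or edx, 16 → edx=17|16=17
and edx, 63 → edx=17&63=17
add eax, 4 → eax=100+4=104
add ecx, 1 → ecx=1+1=2
cmp ecx, 6  (cmp 2,6)
jl body: taken
or edx, 7 → edx=17|7=23
mov edx, [eax] → edx=M[104]=0
or edx, 16 → edx=0|16=16
and edx, 63 → edx=16&63=16
add eax, 4 → eax=104+4=108
add ecx, 1 → ecx=2+1=3
cmp ecx, 6  (cmp 3,6)
jl body: taken
or edx, 7 → edx=16|7=23
mov edx, [eax] → edx=M[108]=16
or edx, 16 → edx=16|16=16
and edx, 63 → edx=16&63=16
add eax, 4 → eax=108+4=112
add ecx, 1 → ecx=3+1=4
cmp ecx, 6  (cmp 4,6)
jl body: taken
or edx, 7 → edx=16|7=23
mov edx, [eax] → edx=M[112]=18
or edx, 16 → edx=18|16=18
and edx, 63 → edx=18&63=18
add eax, 4 → eax=112+4=116
add ecx, 1 → ecx=4+1=5
cmp ecx, 6  (cmp 5,6)
jl body: taken
or edx, 7 → edx=18|7=23
mov edx, [eax] → edx=M[116]=18
or edx, 16 → edx=18|16=18
and edx, 63 → edx=18&63=18
add eax, 4 → eax=116+4=120
add ecx, 1 → ecx=5+1=6
cmp ecx, 6  (cmp 6,6)
jl body: not taken
mov [112], edx → M[112]=18
halt.

120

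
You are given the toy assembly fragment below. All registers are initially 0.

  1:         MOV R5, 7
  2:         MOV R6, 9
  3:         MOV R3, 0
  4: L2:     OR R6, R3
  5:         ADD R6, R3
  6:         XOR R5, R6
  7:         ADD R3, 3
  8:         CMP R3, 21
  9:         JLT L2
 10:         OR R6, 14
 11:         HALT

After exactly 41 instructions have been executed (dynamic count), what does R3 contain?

R5=7
R6=9
R3=0
R6=9|0=9
R6=9+0=9
R5=7^9=14
R3=0+3=3
CMP R3, 21  (cmp 3,21)
JLT L2: taken
R6=9|3=11
R6=11+3=14
R5=14^14=0
R3=3+3=6
CMP R3, 21  (cmp 6,21)
JLT L2: taken
R6=14|6=14
R6=14+6=20
R5=0^20=20
R3=6+3=9
CMP R3, 21  (cmp 9,21)
JLT L2: taken
R6=20|9=29
R6=29+9=38
R5=20^38=50
R3=9+3=12
CMP R3, 21  (cmp 12,21)
JLT L2: taken
R6=38|12=46
R6=46+12=58
R5=50^58=8
R3=12+3=15
CMP R3, 21  (cmp 15,21)
JLT L2: taken
R6=58|15=63
R6=63+15=78
R5=8^78=70
R3=15+3=18
CMP R3, 21  (cmp 18,21)
JLT L2: taken
R6=78|18=94
R6=94+18=112
After step 41: R3 = 18.

18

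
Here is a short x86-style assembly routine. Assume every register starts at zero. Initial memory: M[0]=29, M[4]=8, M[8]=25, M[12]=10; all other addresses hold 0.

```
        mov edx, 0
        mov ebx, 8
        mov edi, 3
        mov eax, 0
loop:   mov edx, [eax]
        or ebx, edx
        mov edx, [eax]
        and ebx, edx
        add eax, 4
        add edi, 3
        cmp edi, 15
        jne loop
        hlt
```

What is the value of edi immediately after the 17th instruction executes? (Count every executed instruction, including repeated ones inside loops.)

6

mov edx, 0 → edx=0
mov ebx, 8 → ebx=8
mov edi, 3 → edi=3
mov eax, 0 → eax=0
mov edx, [eax] → edx=M[0]=29
or ebx, edx → ebx=8|29=29
mov edx, [eax] → edx=M[0]=29
and ebx, edx → ebx=29&29=29
add eax, 4 → eax=0+4=4
add edi, 3 → edi=3+3=6
cmp edi, 15  (cmp 6,15)
jne loop: taken
mov edx, [eax] → edx=M[4]=8
or ebx, edx → ebx=29|8=29
mov edx, [eax] → edx=M[4]=8
and ebx, edx → ebx=29&8=8
add eax, 4 → eax=4+4=8
After step 17: edi = 6.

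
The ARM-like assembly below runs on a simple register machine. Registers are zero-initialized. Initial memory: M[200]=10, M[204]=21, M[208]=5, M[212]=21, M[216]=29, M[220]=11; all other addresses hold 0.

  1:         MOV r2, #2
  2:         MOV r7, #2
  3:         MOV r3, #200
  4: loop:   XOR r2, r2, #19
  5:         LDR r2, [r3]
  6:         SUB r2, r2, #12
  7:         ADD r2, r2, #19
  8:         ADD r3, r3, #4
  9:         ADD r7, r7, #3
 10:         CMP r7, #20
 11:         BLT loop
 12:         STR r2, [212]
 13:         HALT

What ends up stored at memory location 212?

after MOV r2, #2: r2=2
after MOV r7, #2: r7=2
after MOV r3, #200: r3=200
after XOR r2, r2, #19: r2=2^19=17
after LDR r2, [r3]: r2=M[200]=10
after SUB r2, r2, #12: r2=10-12=-2
after ADD r2, r2, #19: r2=(-2)+19=17
after ADD r3, r3, #4: r3=200+4=204
after ADD r7, r7, #3: r7=2+3=5
CMP r7, #20  (cmp 5,20)
BLT loop: taken
after XOR r2, r2, #19: r2=17^19=2
after LDR r2, [r3]: r2=M[204]=21
after SUB r2, r2, #12: r2=21-12=9
after ADD r2, r2, #19: r2=9+19=28
after ADD r3, r3, #4: r3=204+4=208
after ADD r7, r7, #3: r7=5+3=8
CMP r7, #20  (cmp 8,20)
BLT loop: taken
after XOR r2, r2, #19: r2=28^19=15
after LDR r2, [r3]: r2=M[208]=5
after SUB r2, r2, #12: r2=5-12=-7
after ADD r2, r2, #19: r2=(-7)+19=12
after ADD r3, r3, #4: r3=208+4=212
after ADD r7, r7, #3: r7=8+3=11
CMP r7, #20  (cmp 11,20)
BLT loop: taken
after XOR r2, r2, #19: r2=12^19=31
after LDR r2, [r3]: r2=M[212]=21
after SUB r2, r2, #12: r2=21-12=9
after ADD r2, r2, #19: r2=9+19=28
after ADD r3, r3, #4: r3=212+4=216
after ADD r7, r7, #3: r7=11+3=14
CMP r7, #20  (cmp 14,20)
BLT loop: taken
after XOR r2, r2, #19: r2=28^19=15
after LDR r2, [r3]: r2=M[216]=29
after SUB r2, r2, #12: r2=29-12=17
after ADD r2, r2, #19: r2=17+19=36
after ADD r3, r3, #4: r3=216+4=220
after ADD r7, r7, #3: r7=14+3=17
CMP r7, #20  (cmp 17,20)
BLT loop: taken
after XOR r2, r2, #19: r2=36^19=55
after LDR r2, [r3]: r2=M[220]=11
after SUB r2, r2, #12: r2=11-12=-1
after ADD r2, r2, #19: r2=(-1)+19=18
after ADD r3, r3, #4: r3=220+4=224
after ADD r7, r7, #3: r7=17+3=20
CMP r7, #20  (cmp 20,20)
BLT loop: not taken
STR r2, [212] → M[212]=18
halt.

18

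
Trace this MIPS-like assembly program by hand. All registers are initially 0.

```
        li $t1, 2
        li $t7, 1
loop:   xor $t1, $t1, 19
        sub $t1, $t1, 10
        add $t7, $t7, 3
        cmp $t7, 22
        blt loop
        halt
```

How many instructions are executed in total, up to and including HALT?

$t1=2
$t7=1
$t1=2^19=17
$t1=17-10=7
$t7=1+3=4
cmp $t7, 22  (cmp 4,22)
blt loop: taken
$t1=7^19=20
$t1=20-10=10
$t7=4+3=7
cmp $t7, 22  (cmp 7,22)
blt loop: taken
$t1=10^19=25
$t1=25-10=15
$t7=7+3=10
cmp $t7, 22  (cmp 10,22)
blt loop: taken
$t1=15^19=28
$t1=28-10=18
$t7=10+3=13
cmp $t7, 22  (cmp 13,22)
blt loop: taken
$t1=18^19=1
$t1=1-10=-9
$t7=13+3=16
cmp $t7, 22  (cmp 16,22)
blt loop: taken
$t1=(-9)^19=-28
$t1=(-28)-10=-38
$t7=16+3=19
cmp $t7, 22  (cmp 19,22)
blt loop: taken
$t1=(-38)^19=-55
$t1=(-55)-10=-65
$t7=19+3=22
cmp $t7, 22  (cmp 22,22)
blt loop: not taken
halt.
Total executed instructions: 38.

38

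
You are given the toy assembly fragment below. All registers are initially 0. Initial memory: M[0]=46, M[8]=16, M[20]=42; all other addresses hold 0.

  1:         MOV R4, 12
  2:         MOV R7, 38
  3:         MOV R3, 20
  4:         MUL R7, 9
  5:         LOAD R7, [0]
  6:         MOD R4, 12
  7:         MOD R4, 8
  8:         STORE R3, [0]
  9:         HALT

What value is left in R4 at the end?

MOV R4, 12 → R4=12
MOV R7, 38 → R7=38
MOV R3, 20 → R3=20
MUL R7, 9 → R7=38*9=342
LOAD R7, [0] → R7=M[0]=46
MOD R4, 12 → R4=12%12=0
MOD R4, 8 → R4=0%8=0
STORE R3, [0] → M[0]=20
halt.

0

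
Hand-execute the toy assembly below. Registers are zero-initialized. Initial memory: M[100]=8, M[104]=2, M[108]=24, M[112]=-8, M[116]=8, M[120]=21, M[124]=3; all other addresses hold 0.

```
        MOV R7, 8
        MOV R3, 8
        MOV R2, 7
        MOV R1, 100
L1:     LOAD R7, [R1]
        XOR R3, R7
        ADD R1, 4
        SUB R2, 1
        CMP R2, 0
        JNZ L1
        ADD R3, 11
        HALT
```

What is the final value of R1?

128

R7=8
R3=8
R2=7
R1=100
R7=M[100]=8
R3=8^8=0
R1=100+4=104
R2=7-1=6
CMP R2, 0  (cmp 6,0)
JNZ L1: taken
R7=M[104]=2
R3=0^2=2
R1=104+4=108
R2=6-1=5
CMP R2, 0  (cmp 5,0)
JNZ L1: taken
R7=M[108]=24
R3=2^24=26
R1=108+4=112
R2=5-1=4
CMP R2, 0  (cmp 4,0)
JNZ L1: taken
R7=M[112]=-8
R3=26^(-8)=-30
R1=112+4=116
R2=4-1=3
CMP R2, 0  (cmp 3,0)
JNZ L1: taken
R7=M[116]=8
R3=(-30)^8=-22
R1=116+4=120
R2=3-1=2
CMP R2, 0  (cmp 2,0)
JNZ L1: taken
R7=M[120]=21
R3=(-22)^21=-1
R1=120+4=124
R2=2-1=1
CMP R2, 0  (cmp 1,0)
JNZ L1: taken
R7=M[124]=3
R3=(-1)^3=-4
R1=124+4=128
R2=1-1=0
CMP R2, 0  (cmp 0,0)
JNZ L1: not taken
R3=(-4)+11=7
halt.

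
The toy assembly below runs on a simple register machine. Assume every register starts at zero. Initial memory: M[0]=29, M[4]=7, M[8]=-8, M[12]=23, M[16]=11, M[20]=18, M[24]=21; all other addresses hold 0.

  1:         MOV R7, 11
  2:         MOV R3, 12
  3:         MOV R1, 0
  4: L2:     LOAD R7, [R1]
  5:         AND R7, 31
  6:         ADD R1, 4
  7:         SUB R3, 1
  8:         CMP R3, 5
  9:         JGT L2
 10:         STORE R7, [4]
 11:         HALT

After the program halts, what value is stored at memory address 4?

MOV R7, 11 → R7=11
MOV R3, 12 → R3=12
MOV R1, 0 → R1=0
LOAD R7, [R1] → R7=M[0]=29
AND R7, 31 → R7=29&31=29
ADD R1, 4 → R1=0+4=4
SUB R3, 1 → R3=12-1=11
CMP R3, 5  (cmp 11,5)
JGT L2: taken
LOAD R7, [R1] → R7=M[4]=7
AND R7, 31 → R7=7&31=7
ADD R1, 4 → R1=4+4=8
SUB R3, 1 → R3=11-1=10
CMP R3, 5  (cmp 10,5)
JGT L2: taken
LOAD R7, [R1] → R7=M[8]=-8
AND R7, 31 → R7=(-8)&31=24
ADD R1, 4 → R1=8+4=12
SUB R3, 1 → R3=10-1=9
CMP R3, 5  (cmp 9,5)
JGT L2: taken
LOAD R7, [R1] → R7=M[12]=23
AND R7, 31 → R7=23&31=23
ADD R1, 4 → R1=12+4=16
SUB R3, 1 → R3=9-1=8
CMP R3, 5  (cmp 8,5)
JGT L2: taken
LOAD R7, [R1] → R7=M[16]=11
AND R7, 31 → R7=11&31=11
ADD R1, 4 → R1=16+4=20
SUB R3, 1 → R3=8-1=7
CMP R3, 5  (cmp 7,5)
JGT L2: taken
LOAD R7, [R1] → R7=M[20]=18
AND R7, 31 → R7=18&31=18
ADD R1, 4 → R1=20+4=24
SUB R3, 1 → R3=7-1=6
CMP R3, 5  (cmp 6,5)
JGT L2: taken
LOAD R7, [R1] → R7=M[24]=21
AND R7, 31 → R7=21&31=21
ADD R1, 4 → R1=24+4=28
SUB R3, 1 → R3=6-1=5
CMP R3, 5  (cmp 5,5)
JGT L2: not taken
STORE R7, [4] → M[4]=21
halt.

21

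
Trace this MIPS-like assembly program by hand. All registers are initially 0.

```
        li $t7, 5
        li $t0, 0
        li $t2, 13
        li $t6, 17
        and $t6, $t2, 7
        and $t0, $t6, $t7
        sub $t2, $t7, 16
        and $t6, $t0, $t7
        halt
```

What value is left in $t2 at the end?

-11

$t7=5
$t0=0
$t2=13
$t6=17
$t6=13&7=5
$t0=5&5=5
$t2=5-16=-11
$t6=5&5=5
halt.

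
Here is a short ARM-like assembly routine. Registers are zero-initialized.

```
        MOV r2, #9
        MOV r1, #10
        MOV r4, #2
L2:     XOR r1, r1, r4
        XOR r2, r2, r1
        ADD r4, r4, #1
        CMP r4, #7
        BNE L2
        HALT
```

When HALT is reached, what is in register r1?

after MOV r2, #9: r2=9
after MOV r1, #10: r1=10
after MOV r4, #2: r4=2
after XOR r1, r1, r4: r1=10^2=8
after XOR r2, r2, r1: r2=9^8=1
after ADD r4, r4, #1: r4=2+1=3
CMP r4, #7  (cmp 3,7)
BNE L2: taken
after XOR r1, r1, r4: r1=8^3=11
after XOR r2, r2, r1: r2=1^11=10
after ADD r4, r4, #1: r4=3+1=4
CMP r4, #7  (cmp 4,7)
BNE L2: taken
after XOR r1, r1, r4: r1=11^4=15
after XOR r2, r2, r1: r2=10^15=5
after ADD r4, r4, #1: r4=4+1=5
CMP r4, #7  (cmp 5,7)
BNE L2: taken
after XOR r1, r1, r4: r1=15^5=10
after XOR r2, r2, r1: r2=5^10=15
after ADD r4, r4, #1: r4=5+1=6
CMP r4, #7  (cmp 6,7)
BNE L2: taken
after XOR r1, r1, r4: r1=10^6=12
after XOR r2, r2, r1: r2=15^12=3
after ADD r4, r4, #1: r4=6+1=7
CMP r4, #7  (cmp 7,7)
BNE L2: not taken
halt.

12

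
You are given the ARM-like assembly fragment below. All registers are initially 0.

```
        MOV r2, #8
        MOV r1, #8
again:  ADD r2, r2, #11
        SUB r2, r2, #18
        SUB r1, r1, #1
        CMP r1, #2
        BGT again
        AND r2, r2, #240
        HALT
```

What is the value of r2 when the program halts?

MOV r2, #8 → r2=8
MOV r1, #8 → r1=8
ADD r2, r2, #11 → r2=8+11=19
SUB r2, r2, #18 → r2=19-18=1
SUB r1, r1, #1 → r1=8-1=7
CMP r1, #2  (cmp 7,2)
BGT again: taken
ADD r2, r2, #11 → r2=1+11=12
SUB r2, r2, #18 → r2=12-18=-6
SUB r1, r1, #1 → r1=7-1=6
CMP r1, #2  (cmp 6,2)
BGT again: taken
ADD r2, r2, #11 → r2=(-6)+11=5
SUB r2, r2, #18 → r2=5-18=-13
SUB r1, r1, #1 → r1=6-1=5
CMP r1, #2  (cmp 5,2)
BGT again: taken
ADD r2, r2, #11 → r2=(-13)+11=-2
SUB r2, r2, #18 → r2=(-2)-18=-20
SUB r1, r1, #1 → r1=5-1=4
CMP r1, #2  (cmp 4,2)
BGT again: taken
ADD r2, r2, #11 → r2=(-20)+11=-9
SUB r2, r2, #18 → r2=(-9)-18=-27
SUB r1, r1, #1 → r1=4-1=3
CMP r1, #2  (cmp 3,2)
BGT again: taken
ADD r2, r2, #11 → r2=(-27)+11=-16
SUB r2, r2, #18 → r2=(-16)-18=-34
SUB r1, r1, #1 → r1=3-1=2
CMP r1, #2  (cmp 2,2)
BGT again: not taken
AND r2, r2, #240 → r2=(-34)&240=208
halt.

208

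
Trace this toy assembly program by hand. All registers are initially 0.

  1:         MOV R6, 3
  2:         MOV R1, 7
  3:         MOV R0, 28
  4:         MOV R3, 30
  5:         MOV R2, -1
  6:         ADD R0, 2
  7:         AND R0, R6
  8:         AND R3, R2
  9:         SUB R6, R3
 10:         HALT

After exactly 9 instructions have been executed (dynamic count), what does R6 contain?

after MOV R6, 3: R6=3
after MOV R1, 7: R1=7
after MOV R0, 28: R0=28
after MOV R3, 30: R3=30
after MOV R2, -1: R2=-1
after ADD R0, 2: R0=28+2=30
after AND R0, R6: R0=30&3=2
after AND R3, R2: R3=30&(-1)=30
after SUB R6, R3: R6=3-30=-27
After step 9: R6 = -27.

-27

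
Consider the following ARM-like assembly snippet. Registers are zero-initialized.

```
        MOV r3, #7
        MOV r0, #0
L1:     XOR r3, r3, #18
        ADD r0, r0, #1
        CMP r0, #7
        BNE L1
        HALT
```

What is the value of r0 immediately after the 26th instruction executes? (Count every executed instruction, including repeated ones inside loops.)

MOV r3, #7 → r3=7
MOV r0, #0 → r0=0
XOR r3, r3, #18 → r3=7^18=21
ADD r0, r0, #1 → r0=0+1=1
CMP r0, #7  (cmp 1,7)
BNE L1: taken
XOR r3, r3, #18 → r3=21^18=7
ADD r0, r0, #1 → r0=1+1=2
CMP r0, #7  (cmp 2,7)
BNE L1: taken
XOR r3, r3, #18 → r3=7^18=21
ADD r0, r0, #1 → r0=2+1=3
CMP r0, #7  (cmp 3,7)
BNE L1: taken
XOR r3, r3, #18 → r3=21^18=7
ADD r0, r0, #1 → r0=3+1=4
CMP r0, #7  (cmp 4,7)
BNE L1: taken
XOR r3, r3, #18 → r3=7^18=21
ADD r0, r0, #1 → r0=4+1=5
CMP r0, #7  (cmp 5,7)
BNE L1: taken
XOR r3, r3, #18 → r3=21^18=7
ADD r0, r0, #1 → r0=5+1=6
CMP r0, #7  (cmp 6,7)
BNE L1: taken
After step 26: r0 = 6.

6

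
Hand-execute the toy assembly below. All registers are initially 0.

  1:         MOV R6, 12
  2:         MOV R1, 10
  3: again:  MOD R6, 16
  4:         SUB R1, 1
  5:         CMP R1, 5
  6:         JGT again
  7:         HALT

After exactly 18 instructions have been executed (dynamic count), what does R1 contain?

R6=12
R1=10
R6=12%16=12
R1=10-1=9
CMP R1, 5  (cmp 9,5)
JGT again: taken
R6=12%16=12
R1=9-1=8
CMP R1, 5  (cmp 8,5)
JGT again: taken
R6=12%16=12
R1=8-1=7
CMP R1, 5  (cmp 7,5)
JGT again: taken
R6=12%16=12
R1=7-1=6
CMP R1, 5  (cmp 6,5)
JGT again: taken
After step 18: R1 = 6.

6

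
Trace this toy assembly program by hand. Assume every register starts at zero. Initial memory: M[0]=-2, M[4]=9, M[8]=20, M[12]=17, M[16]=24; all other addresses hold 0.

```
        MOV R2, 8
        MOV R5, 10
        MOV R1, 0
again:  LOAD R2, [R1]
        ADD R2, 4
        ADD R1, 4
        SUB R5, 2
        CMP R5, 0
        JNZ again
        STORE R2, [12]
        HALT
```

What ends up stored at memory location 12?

28

R2=8
R5=10
R1=0
R2=M[0]=-2
R2=(-2)+4=2
R1=0+4=4
R5=10-2=8
CMP R5, 0  (cmp 8,0)
JNZ again: taken
R2=M[4]=9
R2=9+4=13
R1=4+4=8
R5=8-2=6
CMP R5, 0  (cmp 6,0)
JNZ again: taken
R2=M[8]=20
R2=20+4=24
R1=8+4=12
R5=6-2=4
CMP R5, 0  (cmp 4,0)
JNZ again: taken
R2=M[12]=17
R2=17+4=21
R1=12+4=16
R5=4-2=2
CMP R5, 0  (cmp 2,0)
JNZ again: taken
R2=M[16]=24
R2=24+4=28
R1=16+4=20
R5=2-2=0
CMP R5, 0  (cmp 0,0)
JNZ again: not taken
STORE R2, [12] → M[12]=28
halt.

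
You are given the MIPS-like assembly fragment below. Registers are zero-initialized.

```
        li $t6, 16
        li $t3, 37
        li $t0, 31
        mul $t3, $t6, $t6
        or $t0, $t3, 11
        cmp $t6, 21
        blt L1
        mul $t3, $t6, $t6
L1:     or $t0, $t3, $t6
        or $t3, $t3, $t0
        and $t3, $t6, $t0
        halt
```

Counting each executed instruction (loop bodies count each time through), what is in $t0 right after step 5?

267

after li $t6, 16: $t6=16
after li $t3, 37: $t3=37
after li $t0, 31: $t0=31
after mul $t3, $t6, $t6: $t3=16*16=256
after or $t0, $t3, 11: $t0=256|11=267
After step 5: $t0 = 267.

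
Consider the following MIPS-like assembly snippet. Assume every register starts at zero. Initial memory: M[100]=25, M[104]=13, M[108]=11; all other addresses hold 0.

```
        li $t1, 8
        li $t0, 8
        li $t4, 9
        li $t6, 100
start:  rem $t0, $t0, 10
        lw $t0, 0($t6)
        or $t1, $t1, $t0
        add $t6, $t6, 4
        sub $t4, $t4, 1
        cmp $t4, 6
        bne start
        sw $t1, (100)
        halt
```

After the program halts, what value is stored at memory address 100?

31

$t1=8
$t0=8
$t4=9
$t6=100
$t0=8%10=8
$t0=M[100]=25
$t1=8|25=25
$t6=100+4=104
$t4=9-1=8
cmp $t4, 6  (cmp 8,6)
bne start: taken
$t0=25%10=5
$t0=M[104]=13
$t1=25|13=29
$t6=104+4=108
$t4=8-1=7
cmp $t4, 6  (cmp 7,6)
bne start: taken
$t0=13%10=3
$t0=M[108]=11
$t1=29|11=31
$t6=108+4=112
$t4=7-1=6
cmp $t4, 6  (cmp 6,6)
bne start: not taken
sw $t1, (100) → M[100]=31
halt.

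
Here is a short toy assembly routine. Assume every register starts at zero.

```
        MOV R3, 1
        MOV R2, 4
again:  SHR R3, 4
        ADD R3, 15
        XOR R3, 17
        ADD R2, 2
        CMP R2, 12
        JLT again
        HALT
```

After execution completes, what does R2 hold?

after MOV R3, 1: R3=1
after MOV R2, 4: R2=4
after SHR R3, 4: R3=1>>4=0
after ADD R3, 15: R3=0+15=15
after XOR R3, 17: R3=15^17=30
after ADD R2, 2: R2=4+2=6
CMP R2, 12  (cmp 6,12)
JLT again: taken
after SHR R3, 4: R3=30>>4=1
after ADD R3, 15: R3=1+15=16
after XOR R3, 17: R3=16^17=1
after ADD R2, 2: R2=6+2=8
CMP R2, 12  (cmp 8,12)
JLT again: taken
after SHR R3, 4: R3=1>>4=0
after ADD R3, 15: R3=0+15=15
after XOR R3, 17: R3=15^17=30
after ADD R2, 2: R2=8+2=10
CMP R2, 12  (cmp 10,12)
JLT again: taken
after SHR R3, 4: R3=30>>4=1
after ADD R3, 15: R3=1+15=16
after XOR R3, 17: R3=16^17=1
after ADD R2, 2: R2=10+2=12
CMP R2, 12  (cmp 12,12)
JLT again: not taken
halt.

12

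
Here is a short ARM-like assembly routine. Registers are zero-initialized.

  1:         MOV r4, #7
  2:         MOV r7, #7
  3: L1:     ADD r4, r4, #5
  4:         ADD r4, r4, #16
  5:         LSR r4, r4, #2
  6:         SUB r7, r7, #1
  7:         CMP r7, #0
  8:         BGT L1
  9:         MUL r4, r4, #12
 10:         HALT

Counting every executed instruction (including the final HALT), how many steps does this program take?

46

r4=7
r7=7
r4=7+5=12
r4=12+16=28
r4=28>>2=7
r7=7-1=6
CMP r7, #0  (cmp 6,0)
BGT L1: taken
r4=7+5=12
r4=12+16=28
r4=28>>2=7
r7=6-1=5
CMP r7, #0  (cmp 5,0)
BGT L1: taken
r4=7+5=12
r4=12+16=28
r4=28>>2=7
r7=5-1=4
CMP r7, #0  (cmp 4,0)
BGT L1: taken
r4=7+5=12
r4=12+16=28
r4=28>>2=7
r7=4-1=3
CMP r7, #0  (cmp 3,0)
BGT L1: taken
r4=7+5=12
r4=12+16=28
r4=28>>2=7
r7=3-1=2
CMP r7, #0  (cmp 2,0)
BGT L1: taken
r4=7+5=12
r4=12+16=28
r4=28>>2=7
r7=2-1=1
CMP r7, #0  (cmp 1,0)
BGT L1: taken
r4=7+5=12
r4=12+16=28
r4=28>>2=7
r7=1-1=0
CMP r7, #0  (cmp 0,0)
BGT L1: not taken
r4=7*12=84
halt.
Total executed instructions: 46.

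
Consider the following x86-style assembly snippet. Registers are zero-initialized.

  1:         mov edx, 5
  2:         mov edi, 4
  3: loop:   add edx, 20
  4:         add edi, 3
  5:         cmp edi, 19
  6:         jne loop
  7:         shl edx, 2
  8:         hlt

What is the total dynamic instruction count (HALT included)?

edx=5
edi=4
edx=5+20=25
edi=4+3=7
cmp edi, 19  (cmp 7,19)
jne loop: taken
edx=25+20=45
edi=7+3=10
cmp edi, 19  (cmp 10,19)
jne loop: taken
edx=45+20=65
edi=10+3=13
cmp edi, 19  (cmp 13,19)
jne loop: taken
edx=65+20=85
edi=13+3=16
cmp edi, 19  (cmp 16,19)
jne loop: taken
edx=85+20=105
edi=16+3=19
cmp edi, 19  (cmp 19,19)
jne loop: not taken
edx=105<<2=420
halt.
Total executed instructions: 24.

24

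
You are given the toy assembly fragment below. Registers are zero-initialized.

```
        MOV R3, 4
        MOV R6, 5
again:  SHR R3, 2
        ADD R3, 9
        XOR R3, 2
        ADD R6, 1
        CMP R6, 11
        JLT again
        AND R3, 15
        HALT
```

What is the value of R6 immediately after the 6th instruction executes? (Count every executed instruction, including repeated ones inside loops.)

R3=4
R6=5
R3=4>>2=1
R3=1+9=10
R3=10^2=8
R6=5+1=6
After step 6: R6 = 6.

6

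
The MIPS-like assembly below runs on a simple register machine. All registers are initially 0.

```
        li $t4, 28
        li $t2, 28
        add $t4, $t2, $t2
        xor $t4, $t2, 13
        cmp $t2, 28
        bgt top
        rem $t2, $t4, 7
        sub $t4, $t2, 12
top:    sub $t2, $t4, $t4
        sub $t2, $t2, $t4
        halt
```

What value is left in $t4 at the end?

after li $t4, 28: $t4=28
after li $t2, 28: $t2=28
after add $t4, $t2, $t2: $t4=28+28=56
after xor $t4, $t2, 13: $t4=28^13=17
cmp $t2, 28  (cmp 28,28)
bgt top: not taken
after rem $t2, $t4, 7: $t2=17%7=3
after sub $t4, $t2, 12: $t4=3-12=-9
after sub $t2, $t4, $t4: $t2=(-9)-(-9)=0
after sub $t2, $t2, $t4: $t2=0-(-9)=9
halt.

-9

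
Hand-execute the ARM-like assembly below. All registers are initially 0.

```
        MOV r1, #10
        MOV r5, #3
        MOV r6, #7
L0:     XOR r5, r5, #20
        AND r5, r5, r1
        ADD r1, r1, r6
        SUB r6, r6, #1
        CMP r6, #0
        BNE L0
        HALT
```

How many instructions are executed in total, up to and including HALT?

after MOV r1, #10: r1=10
after MOV r5, #3: r5=3
after MOV r6, #7: r6=7
after XOR r5, r5, #20: r5=3^20=23
after AND r5, r5, r1: r5=23&10=2
after ADD r1, r1, r6: r1=10+7=17
after SUB r6, r6, #1: r6=7-1=6
CMP r6, #0  (cmp 6,0)
BNE L0: taken
after XOR r5, r5, #20: r5=2^20=22
after AND r5, r5, r1: r5=22&17=16
after ADD r1, r1, r6: r1=17+6=23
after SUB r6, r6, #1: r6=6-1=5
CMP r6, #0  (cmp 5,0)
BNE L0: taken
after XOR r5, r5, #20: r5=16^20=4
after AND r5, r5, r1: r5=4&23=4
after ADD r1, r1, r6: r1=23+5=28
after SUB r6, r6, #1: r6=5-1=4
CMP r6, #0  (cmp 4,0)
BNE L0: taken
after XOR r5, r5, #20: r5=4^20=16
after AND r5, r5, r1: r5=16&28=16
after ADD r1, r1, r6: r1=28+4=32
after SUB r6, r6, #1: r6=4-1=3
CMP r6, #0  (cmp 3,0)
BNE L0: taken
after XOR r5, r5, #20: r5=16^20=4
after AND r5, r5, r1: r5=4&32=0
after ADD r1, r1, r6: r1=32+3=35
after SUB r6, r6, #1: r6=3-1=2
CMP r6, #0  (cmp 2,0)
BNE L0: taken
after XOR r5, r5, #20: r5=0^20=20
after AND r5, r5, r1: r5=20&35=0
after ADD r1, r1, r6: r1=35+2=37
after SUB r6, r6, #1: r6=2-1=1
CMP r6, #0  (cmp 1,0)
BNE L0: taken
after XOR r5, r5, #20: r5=0^20=20
after AND r5, r5, r1: r5=20&37=4
after ADD r1, r1, r6: r1=37+1=38
after SUB r6, r6, #1: r6=1-1=0
CMP r6, #0  (cmp 0,0)
BNE L0: not taken
halt.
Total executed instructions: 46.

46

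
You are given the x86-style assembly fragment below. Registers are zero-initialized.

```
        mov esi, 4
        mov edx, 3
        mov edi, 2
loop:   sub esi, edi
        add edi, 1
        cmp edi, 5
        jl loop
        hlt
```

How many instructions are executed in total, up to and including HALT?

mov esi, 4 → esi=4
mov edx, 3 → edx=3
mov edi, 2 → edi=2
sub esi, edi → esi=4-2=2
add edi, 1 → edi=2+1=3
cmp edi, 5  (cmp 3,5)
jl loop: taken
sub esi, edi → esi=2-3=-1
add edi, 1 → edi=3+1=4
cmp edi, 5  (cmp 4,5)
jl loop: taken
sub esi, edi → esi=(-1)-4=-5
add edi, 1 → edi=4+1=5
cmp edi, 5  (cmp 5,5)
jl loop: not taken
halt.
Total executed instructions: 16.

16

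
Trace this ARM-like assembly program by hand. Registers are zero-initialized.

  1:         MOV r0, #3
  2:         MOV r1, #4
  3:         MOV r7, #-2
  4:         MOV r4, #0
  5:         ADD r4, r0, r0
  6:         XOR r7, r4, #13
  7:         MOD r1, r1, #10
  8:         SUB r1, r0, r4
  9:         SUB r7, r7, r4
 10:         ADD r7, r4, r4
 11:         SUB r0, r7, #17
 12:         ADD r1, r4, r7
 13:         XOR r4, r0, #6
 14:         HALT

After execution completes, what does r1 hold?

18

MOV r0, #3 → r0=3
MOV r1, #4 → r1=4
MOV r7, #-2 → r7=-2
MOV r4, #0 → r4=0
ADD r4, r0, r0 → r4=3+3=6
XOR r7, r4, #13 → r7=6^13=11
MOD r1, r1, #10 → r1=4%10=4
SUB r1, r0, r4 → r1=3-6=-3
SUB r7, r7, r4 → r7=11-6=5
ADD r7, r4, r4 → r7=6+6=12
SUB r0, r7, #17 → r0=12-17=-5
ADD r1, r4, r7 → r1=6+12=18
XOR r4, r0, #6 → r4=(-5)^6=-3
halt.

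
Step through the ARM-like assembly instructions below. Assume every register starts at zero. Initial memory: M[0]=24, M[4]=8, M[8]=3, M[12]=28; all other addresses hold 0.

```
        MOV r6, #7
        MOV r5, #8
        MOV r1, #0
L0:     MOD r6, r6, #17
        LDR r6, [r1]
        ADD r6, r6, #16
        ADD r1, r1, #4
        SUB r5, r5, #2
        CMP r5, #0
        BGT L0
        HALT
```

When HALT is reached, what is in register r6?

after MOV r6, #7: r6=7
after MOV r5, #8: r5=8
after MOV r1, #0: r1=0
after MOD r6, r6, #17: r6=7%17=7
after LDR r6, [r1]: r6=M[0]=24
after ADD r6, r6, #16: r6=24+16=40
after ADD r1, r1, #4: r1=0+4=4
after SUB r5, r5, #2: r5=8-2=6
CMP r5, #0  (cmp 6,0)
BGT L0: taken
after MOD r6, r6, #17: r6=40%17=6
after LDR r6, [r1]: r6=M[4]=8
after ADD r6, r6, #16: r6=8+16=24
after ADD r1, r1, #4: r1=4+4=8
after SUB r5, r5, #2: r5=6-2=4
CMP r5, #0  (cmp 4,0)
BGT L0: taken
after MOD r6, r6, #17: r6=24%17=7
after LDR r6, [r1]: r6=M[8]=3
after ADD r6, r6, #16: r6=3+16=19
after ADD r1, r1, #4: r1=8+4=12
after SUB r5, r5, #2: r5=4-2=2
CMP r5, #0  (cmp 2,0)
BGT L0: taken
after MOD r6, r6, #17: r6=19%17=2
after LDR r6, [r1]: r6=M[12]=28
after ADD r6, r6, #16: r6=28+16=44
after ADD r1, r1, #4: r1=12+4=16
after SUB r5, r5, #2: r5=2-2=0
CMP r5, #0  (cmp 0,0)
BGT L0: not taken
halt.

44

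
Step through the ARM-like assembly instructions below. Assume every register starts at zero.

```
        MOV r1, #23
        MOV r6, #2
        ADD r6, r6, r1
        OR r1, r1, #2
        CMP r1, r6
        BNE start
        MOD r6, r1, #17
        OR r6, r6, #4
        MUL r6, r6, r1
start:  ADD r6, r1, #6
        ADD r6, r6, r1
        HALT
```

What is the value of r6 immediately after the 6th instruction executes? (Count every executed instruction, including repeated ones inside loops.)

25

MOV r1, #23 → r1=23
MOV r6, #2 → r6=2
ADD r6, r6, r1 → r6=2+23=25
OR r1, r1, #2 → r1=23|2=23
CMP r1, r6  (cmp 23,25)
BNE start: taken
After step 6: r6 = 25.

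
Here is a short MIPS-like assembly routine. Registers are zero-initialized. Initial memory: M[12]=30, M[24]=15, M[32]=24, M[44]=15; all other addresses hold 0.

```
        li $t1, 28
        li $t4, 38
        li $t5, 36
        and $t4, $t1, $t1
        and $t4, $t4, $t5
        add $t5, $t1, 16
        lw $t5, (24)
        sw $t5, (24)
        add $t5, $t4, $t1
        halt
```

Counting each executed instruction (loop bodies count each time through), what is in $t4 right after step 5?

4

after li $t1, 28: $t1=28
after li $t4, 38: $t4=38
after li $t5, 36: $t5=36
after and $t4, $t1, $t1: $t4=28&28=28
after and $t4, $t4, $t5: $t4=28&36=4
After step 5: $t4 = 4.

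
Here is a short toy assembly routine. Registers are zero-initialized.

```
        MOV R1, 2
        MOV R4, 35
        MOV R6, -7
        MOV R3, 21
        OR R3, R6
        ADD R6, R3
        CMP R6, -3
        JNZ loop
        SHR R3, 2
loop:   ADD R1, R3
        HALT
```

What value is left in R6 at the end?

R1=2
R4=35
R6=-7
R3=21
R3=21|(-7)=-3
R6=(-7)+(-3)=-10
CMP R6, -3  (cmp -10,-3)
JNZ loop: taken
R1=2+(-3)=-1
halt.

-10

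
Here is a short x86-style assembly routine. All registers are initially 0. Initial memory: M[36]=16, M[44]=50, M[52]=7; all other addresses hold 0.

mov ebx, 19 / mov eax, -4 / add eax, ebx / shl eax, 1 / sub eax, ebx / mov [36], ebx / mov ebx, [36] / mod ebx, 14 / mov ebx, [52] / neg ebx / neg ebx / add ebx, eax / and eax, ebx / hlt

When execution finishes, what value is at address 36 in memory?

19

mov ebx, 19 → ebx=19
mov eax, -4 → eax=-4
add eax, ebx → eax=(-4)+19=15
shl eax, 1 → eax=15<<1=30
sub eax, ebx → eax=30-19=11
mov [36], ebx → M[36]=19
mov ebx, [36] → ebx=M[36]=19
mod ebx, 14 → ebx=19%14=5
mov ebx, [52] → ebx=M[52]=7
neg ebx → ebx=-(7)=-7
neg ebx → ebx=-(-7)=7
add ebx, eax → ebx=7+11=18
and eax, ebx → eax=11&18=2
halt.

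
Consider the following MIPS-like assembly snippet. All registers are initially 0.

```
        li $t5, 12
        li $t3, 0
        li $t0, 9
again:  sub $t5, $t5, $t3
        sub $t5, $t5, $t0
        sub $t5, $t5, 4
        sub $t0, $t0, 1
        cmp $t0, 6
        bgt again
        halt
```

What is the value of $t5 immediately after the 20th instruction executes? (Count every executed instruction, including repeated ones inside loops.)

li $t5, 12 → $t5=12
li $t3, 0 → $t3=0
li $t0, 9 → $t0=9
sub $t5, $t5, $t3 → $t5=12-0=12
sub $t5, $t5, $t0 → $t5=12-9=3
sub $t5, $t5, 4 → $t5=3-4=-1
sub $t0, $t0, 1 → $t0=9-1=8
cmp $t0, 6  (cmp 8,6)
bgt again: taken
sub $t5, $t5, $t3 → $t5=(-1)-0=-1
sub $t5, $t5, $t0 → $t5=(-1)-8=-9
sub $t5, $t5, 4 → $t5=(-9)-4=-13
sub $t0, $t0, 1 → $t0=8-1=7
cmp $t0, 6  (cmp 7,6)
bgt again: taken
sub $t5, $t5, $t3 → $t5=(-13)-0=-13
sub $t5, $t5, $t0 → $t5=(-13)-7=-20
sub $t5, $t5, 4 → $t5=(-20)-4=-24
sub $t0, $t0, 1 → $t0=7-1=6
cmp $t0, 6  (cmp 6,6)
After step 20: $t5 = -24.

-24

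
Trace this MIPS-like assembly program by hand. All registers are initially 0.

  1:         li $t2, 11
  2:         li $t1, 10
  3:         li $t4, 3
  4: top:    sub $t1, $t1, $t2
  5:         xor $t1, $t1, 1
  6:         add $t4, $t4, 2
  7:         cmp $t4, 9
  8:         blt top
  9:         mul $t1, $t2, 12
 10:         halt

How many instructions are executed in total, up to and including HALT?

$t2=11
$t1=10
$t4=3
$t1=10-11=-1
$t1=(-1)^1=-2
$t4=3+2=5
cmp $t4, 9  (cmp 5,9)
blt top: taken
$t1=(-2)-11=-13
$t1=(-13)^1=-14
$t4=5+2=7
cmp $t4, 9  (cmp 7,9)
blt top: taken
$t1=(-14)-11=-25
$t1=(-25)^1=-26
$t4=7+2=9
cmp $t4, 9  (cmp 9,9)
blt top: not taken
$t1=11*12=132
halt.
Total executed instructions: 20.

20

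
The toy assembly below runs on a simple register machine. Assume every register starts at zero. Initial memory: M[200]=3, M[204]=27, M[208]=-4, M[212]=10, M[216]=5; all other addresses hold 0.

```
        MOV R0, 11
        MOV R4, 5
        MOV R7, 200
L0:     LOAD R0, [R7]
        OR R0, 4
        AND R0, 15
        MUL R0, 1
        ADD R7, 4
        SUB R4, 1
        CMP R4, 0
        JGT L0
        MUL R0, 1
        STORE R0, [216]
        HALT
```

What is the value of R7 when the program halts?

220

after MOV R0, 11: R0=11
after MOV R4, 5: R4=5
after MOV R7, 200: R7=200
after LOAD R0, [R7]: R0=M[200]=3
after OR R0, 4: R0=3|4=7
after AND R0, 15: R0=7&15=7
after MUL R0, 1: R0=7*1=7
after ADD R7, 4: R7=200+4=204
after SUB R4, 1: R4=5-1=4
CMP R4, 0  (cmp 4,0)
JGT L0: taken
after LOAD R0, [R7]: R0=M[204]=27
after OR R0, 4: R0=27|4=31
after AND R0, 15: R0=31&15=15
after MUL R0, 1: R0=15*1=15
after ADD R7, 4: R7=204+4=208
after SUB R4, 1: R4=4-1=3
CMP R4, 0  (cmp 3,0)
JGT L0: taken
after LOAD R0, [R7]: R0=M[208]=-4
after OR R0, 4: R0=(-4)|4=-4
after AND R0, 15: R0=(-4)&15=12
after MUL R0, 1: R0=12*1=12
after ADD R7, 4: R7=208+4=212
after SUB R4, 1: R4=3-1=2
CMP R4, 0  (cmp 2,0)
JGT L0: taken
after LOAD R0, [R7]: R0=M[212]=10
after OR R0, 4: R0=10|4=14
after AND R0, 15: R0=14&15=14
after MUL R0, 1: R0=14*1=14
after ADD R7, 4: R7=212+4=216
after SUB R4, 1: R4=2-1=1
CMP R4, 0  (cmp 1,0)
JGT L0: taken
after LOAD R0, [R7]: R0=M[216]=5
after OR R0, 4: R0=5|4=5
after AND R0, 15: R0=5&15=5
after MUL R0, 1: R0=5*1=5
after ADD R7, 4: R7=216+4=220
after SUB R4, 1: R4=1-1=0
CMP R4, 0  (cmp 0,0)
JGT L0: not taken
after MUL R0, 1: R0=5*1=5
STORE R0, [216] → M[216]=5
halt.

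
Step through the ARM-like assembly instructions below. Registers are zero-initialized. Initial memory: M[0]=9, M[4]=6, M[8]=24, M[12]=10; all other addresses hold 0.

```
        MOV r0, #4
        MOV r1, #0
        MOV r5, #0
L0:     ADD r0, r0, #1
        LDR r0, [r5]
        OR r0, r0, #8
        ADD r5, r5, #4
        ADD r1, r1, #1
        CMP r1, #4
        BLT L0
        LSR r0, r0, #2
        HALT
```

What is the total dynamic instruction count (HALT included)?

33

after MOV r0, #4: r0=4
after MOV r1, #0: r1=0
after MOV r5, #0: r5=0
after ADD r0, r0, #1: r0=4+1=5
after LDR r0, [r5]: r0=M[0]=9
after OR r0, r0, #8: r0=9|8=9
after ADD r5, r5, #4: r5=0+4=4
after ADD r1, r1, #1: r1=0+1=1
CMP r1, #4  (cmp 1,4)
BLT L0: taken
after ADD r0, r0, #1: r0=9+1=10
after LDR r0, [r5]: r0=M[4]=6
after OR r0, r0, #8: r0=6|8=14
after ADD r5, r5, #4: r5=4+4=8
after ADD r1, r1, #1: r1=1+1=2
CMP r1, #4  (cmp 2,4)
BLT L0: taken
after ADD r0, r0, #1: r0=14+1=15
after LDR r0, [r5]: r0=M[8]=24
after OR r0, r0, #8: r0=24|8=24
after ADD r5, r5, #4: r5=8+4=12
after ADD r1, r1, #1: r1=2+1=3
CMP r1, #4  (cmp 3,4)
BLT L0: taken
after ADD r0, r0, #1: r0=24+1=25
after LDR r0, [r5]: r0=M[12]=10
after OR r0, r0, #8: r0=10|8=10
after ADD r5, r5, #4: r5=12+4=16
after ADD r1, r1, #1: r1=3+1=4
CMP r1, #4  (cmp 4,4)
BLT L0: not taken
after LSR r0, r0, #2: r0=10>>2=2
halt.
Total executed instructions: 33.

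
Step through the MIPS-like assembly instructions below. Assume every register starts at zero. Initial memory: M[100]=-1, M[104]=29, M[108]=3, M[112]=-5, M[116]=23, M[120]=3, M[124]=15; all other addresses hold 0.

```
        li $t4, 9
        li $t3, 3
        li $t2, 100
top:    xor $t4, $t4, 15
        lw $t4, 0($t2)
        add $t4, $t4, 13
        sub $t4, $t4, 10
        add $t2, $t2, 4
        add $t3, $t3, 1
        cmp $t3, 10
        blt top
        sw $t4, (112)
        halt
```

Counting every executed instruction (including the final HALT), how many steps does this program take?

61

$t4=9
$t3=3
$t2=100
$t4=9^15=6
$t4=M[100]=-1
$t4=(-1)+13=12
$t4=12-10=2
$t2=100+4=104
$t3=3+1=4
cmp $t3, 10  (cmp 4,10)
blt top: taken
$t4=2^15=13
$t4=M[104]=29
$t4=29+13=42
$t4=42-10=32
$t2=104+4=108
$t3=4+1=5
cmp $t3, 10  (cmp 5,10)
blt top: taken
$t4=32^15=47
$t4=M[108]=3
$t4=3+13=16
$t4=16-10=6
$t2=108+4=112
$t3=5+1=6
cmp $t3, 10  (cmp 6,10)
blt top: taken
$t4=6^15=9
$t4=M[112]=-5
$t4=(-5)+13=8
$t4=8-10=-2
$t2=112+4=116
$t3=6+1=7
cmp $t3, 10  (cmp 7,10)
blt top: taken
$t4=(-2)^15=-15
$t4=M[116]=23
$t4=23+13=36
$t4=36-10=26
$t2=116+4=120
$t3=7+1=8
cmp $t3, 10  (cmp 8,10)
blt top: taken
$t4=26^15=21
$t4=M[120]=3
$t4=3+13=16
$t4=16-10=6
$t2=120+4=124
$t3=8+1=9
cmp $t3, 10  (cmp 9,10)
blt top: taken
$t4=6^15=9
$t4=M[124]=15
$t4=15+13=28
$t4=28-10=18
$t2=124+4=128
$t3=9+1=10
cmp $t3, 10  (cmp 10,10)
blt top: not taken
sw $t4, (112) → M[112]=18
halt.
Total executed instructions: 61.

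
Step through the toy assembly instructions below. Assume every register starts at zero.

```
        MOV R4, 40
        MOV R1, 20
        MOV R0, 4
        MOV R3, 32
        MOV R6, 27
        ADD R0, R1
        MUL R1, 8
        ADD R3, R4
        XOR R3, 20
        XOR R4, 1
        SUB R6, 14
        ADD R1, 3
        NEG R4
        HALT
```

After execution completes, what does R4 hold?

-41

after MOV R4, 40: R4=40
after MOV R1, 20: R1=20
after MOV R0, 4: R0=4
after MOV R3, 32: R3=32
after MOV R6, 27: R6=27
after ADD R0, R1: R0=4+20=24
after MUL R1, 8: R1=20*8=160
after ADD R3, R4: R3=32+40=72
after XOR R3, 20: R3=72^20=92
after XOR R4, 1: R4=40^1=41
after SUB R6, 14: R6=27-14=13
after ADD R1, 3: R1=160+3=163
after NEG R4: R4=-(41)=-41
halt.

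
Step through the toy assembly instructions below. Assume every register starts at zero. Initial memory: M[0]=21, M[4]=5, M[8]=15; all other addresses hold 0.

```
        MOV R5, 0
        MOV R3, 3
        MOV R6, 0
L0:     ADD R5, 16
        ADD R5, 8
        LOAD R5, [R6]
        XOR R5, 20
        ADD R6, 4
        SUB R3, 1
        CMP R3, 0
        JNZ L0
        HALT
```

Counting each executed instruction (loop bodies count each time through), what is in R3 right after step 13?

MOV R5, 0 → R5=0
MOV R3, 3 → R3=3
MOV R6, 0 → R6=0
ADD R5, 16 → R5=0+16=16
ADD R5, 8 → R5=16+8=24
LOAD R5, [R6] → R5=M[0]=21
XOR R5, 20 → R5=21^20=1
ADD R6, 4 → R6=0+4=4
SUB R3, 1 → R3=3-1=2
CMP R3, 0  (cmp 2,0)
JNZ L0: taken
ADD R5, 16 → R5=1+16=17
ADD R5, 8 → R5=17+8=25
After step 13: R3 = 2.

2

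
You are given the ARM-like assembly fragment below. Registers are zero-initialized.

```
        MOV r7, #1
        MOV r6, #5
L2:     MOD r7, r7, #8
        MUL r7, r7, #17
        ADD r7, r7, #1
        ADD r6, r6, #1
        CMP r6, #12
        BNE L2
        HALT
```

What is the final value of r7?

120

after MOV r7, #1: r7=1
after MOV r6, #5: r6=5
after MOD r7, r7, #8: r7=1%8=1
after MUL r7, r7, #17: r7=1*17=17
after ADD r7, r7, #1: r7=17+1=18
after ADD r6, r6, #1: r6=5+1=6
CMP r6, #12  (cmp 6,12)
BNE L2: taken
after MOD r7, r7, #8: r7=18%8=2
after MUL r7, r7, #17: r7=2*17=34
after ADD r7, r7, #1: r7=34+1=35
after ADD r6, r6, #1: r6=6+1=7
CMP r6, #12  (cmp 7,12)
BNE L2: taken
after MOD r7, r7, #8: r7=35%8=3
after MUL r7, r7, #17: r7=3*17=51
after ADD r7, r7, #1: r7=51+1=52
after ADD r6, r6, #1: r6=7+1=8
CMP r6, #12  (cmp 8,12)
BNE L2: taken
after MOD r7, r7, #8: r7=52%8=4
after MUL r7, r7, #17: r7=4*17=68
after ADD r7, r7, #1: r7=68+1=69
after ADD r6, r6, #1: r6=8+1=9
CMP r6, #12  (cmp 9,12)
BNE L2: taken
after MOD r7, r7, #8: r7=69%8=5
after MUL r7, r7, #17: r7=5*17=85
after ADD r7, r7, #1: r7=85+1=86
after ADD r6, r6, #1: r6=9+1=10
CMP r6, #12  (cmp 10,12)
BNE L2: taken
after MOD r7, r7, #8: r7=86%8=6
after MUL r7, r7, #17: r7=6*17=102
after ADD r7, r7, #1: r7=102+1=103
after ADD r6, r6, #1: r6=10+1=11
CMP r6, #12  (cmp 11,12)
BNE L2: taken
after MOD r7, r7, #8: r7=103%8=7
after MUL r7, r7, #17: r7=7*17=119
after ADD r7, r7, #1: r7=119+1=120
after ADD r6, r6, #1: r6=11+1=12
CMP r6, #12  (cmp 12,12)
BNE L2: not taken
halt.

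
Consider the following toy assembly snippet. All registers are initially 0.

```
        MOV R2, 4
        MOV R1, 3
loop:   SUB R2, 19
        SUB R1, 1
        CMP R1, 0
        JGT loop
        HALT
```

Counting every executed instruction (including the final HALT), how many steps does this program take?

15

R2=4
R1=3
R2=4-19=-15
R1=3-1=2
CMP R1, 0  (cmp 2,0)
JGT loop: taken
R2=(-15)-19=-34
R1=2-1=1
CMP R1, 0  (cmp 1,0)
JGT loop: taken
R2=(-34)-19=-53
R1=1-1=0
CMP R1, 0  (cmp 0,0)
JGT loop: not taken
halt.
Total executed instructions: 15.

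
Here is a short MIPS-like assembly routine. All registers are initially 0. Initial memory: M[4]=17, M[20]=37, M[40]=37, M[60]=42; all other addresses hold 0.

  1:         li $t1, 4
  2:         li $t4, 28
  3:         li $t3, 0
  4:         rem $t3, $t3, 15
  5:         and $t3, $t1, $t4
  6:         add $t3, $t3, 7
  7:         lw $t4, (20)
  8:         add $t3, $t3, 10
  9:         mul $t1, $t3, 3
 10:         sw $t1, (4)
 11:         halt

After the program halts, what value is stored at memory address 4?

63

after li $t1, 4: $t1=4
after li $t4, 28: $t4=28
after li $t3, 0: $t3=0
after rem $t3, $t3, 15: $t3=0%15=0
after and $t3, $t1, $t4: $t3=4&28=4
after add $t3, $t3, 7: $t3=4+7=11
after lw $t4, (20): $t4=M[20]=37
after add $t3, $t3, 10: $t3=11+10=21
after mul $t1, $t3, 3: $t1=21*3=63
sw $t1, (4) → M[4]=63
halt.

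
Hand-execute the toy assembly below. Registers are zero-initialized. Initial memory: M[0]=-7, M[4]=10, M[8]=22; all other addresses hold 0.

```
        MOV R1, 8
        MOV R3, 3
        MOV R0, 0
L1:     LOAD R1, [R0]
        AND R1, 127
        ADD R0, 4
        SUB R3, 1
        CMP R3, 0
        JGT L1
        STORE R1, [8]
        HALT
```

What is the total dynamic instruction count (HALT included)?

MOV R1, 8 → R1=8
MOV R3, 3 → R3=3
MOV R0, 0 → R0=0
LOAD R1, [R0] → R1=M[0]=-7
AND R1, 127 → R1=(-7)&127=121
ADD R0, 4 → R0=0+4=4
SUB R3, 1 → R3=3-1=2
CMP R3, 0  (cmp 2,0)
JGT L1: taken
LOAD R1, [R0] → R1=M[4]=10
AND R1, 127 → R1=10&127=10
ADD R0, 4 → R0=4+4=8
SUB R3, 1 → R3=2-1=1
CMP R3, 0  (cmp 1,0)
JGT L1: taken
LOAD R1, [R0] → R1=M[8]=22
AND R1, 127 → R1=22&127=22
ADD R0, 4 → R0=8+4=12
SUB R3, 1 → R3=1-1=0
CMP R3, 0  (cmp 0,0)
JGT L1: not taken
STORE R1, [8] → M[8]=22
halt.
Total executed instructions: 23.

23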